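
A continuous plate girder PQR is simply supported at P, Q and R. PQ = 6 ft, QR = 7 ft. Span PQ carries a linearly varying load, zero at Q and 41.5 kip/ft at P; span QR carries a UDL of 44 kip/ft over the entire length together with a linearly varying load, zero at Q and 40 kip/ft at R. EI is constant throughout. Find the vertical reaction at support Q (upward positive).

R_Q = 318.6 kip

Insert a hinge at Q; M_Q is the redundant, and each span becomes simply supported.
Discontinuity in slope at Q on the released structure — sum the simple-span end rotations:
  span PQ: triangular load, peak 41.5: 7w₀L³/(360EI) = 174.3/EI
  span QR: UDL 44: wL³/(24EI) = 628.8/EI
  span QR: triangular load, peak 40: 7w₀L³/(360EI) = 266.8/EI
  relative rotation θ_0 = (174.3 + 895.6)/EI = 1070/EI
A unit hogging moment at Q produces rotation L₁/(3EI) + L₂/(3EI) = 4.333/EI.
Slope continuity at Q: θ_0 = M_Q·4.333/EI, so M_Q = 1070/4.333 = 246.9 kip·ft (hogging).
Span PQ, ΣM about P with M_Q applied at Q: R_Q^{PQ}·6 = 249 + 246.9, so R_Q^{PQ} = 82.65 kip and R_P = 124.5 − 82.65 = 41.85 kip.
Span QR, ΣM about R: R_Q^{QR}·7 = 1405 + 246.9, so R_Q^{QR} = 235.9 kip and R_R = 448 − 235.9 = 212.1 kip.
R_Q = 82.65 + 235.9 = 318.6 kip.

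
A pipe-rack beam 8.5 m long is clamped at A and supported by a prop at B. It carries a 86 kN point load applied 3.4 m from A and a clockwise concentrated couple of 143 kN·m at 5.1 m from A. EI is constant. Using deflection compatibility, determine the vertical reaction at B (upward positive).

R_B = 39.09 kN

Release the roller at B. Primary structure: cantilever fixed at A.
Primary-structure tip deflection at B by superposition:
  point load 86 at a = 3.4: Pa²(3L − a)/(6EI) = 3662/EI
  clockwise couple 143 at a = 5.1: M₀a(2L − a)/(2EI) = 4339/EI
  δ_0 = 8001/EI
Flexibility coefficient — unit upward force at B: δ_{BB} = L³/(3EI) = 204.7/EI.
Compatibility at B: δ_0 − R_B·δ_{BB} = 0, so R_B = 8001/204.7 = 39.09 kN.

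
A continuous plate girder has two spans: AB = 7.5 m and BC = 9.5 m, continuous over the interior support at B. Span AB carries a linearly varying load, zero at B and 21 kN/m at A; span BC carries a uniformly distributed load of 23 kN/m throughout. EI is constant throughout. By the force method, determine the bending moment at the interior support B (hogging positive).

M_B = 175.4 kN·m

Insert a hinge at B; M_B is the redundant, and each span becomes simply supported.
Rotations at B on the released spans (each span's end-slope, ×1/EI):
  span AB: triangular load, peak 21: 7w₀L³/(360EI) = 172.3/EI
  span BC: UDL 23: wL³/(24EI) = 821.7/EI
  relative rotation θ_0 = (172.3 + 821.7)/EI = 993.9/EI
A unit hogging moment at B produces rotation L₁/(3EI) + L₂/(3EI) = 5.667/EI.
Slope continuity at B: θ_0 = M_B·5.667/EI, so M_B = 993.9/5.667 = 175.4 kN·m (hogging).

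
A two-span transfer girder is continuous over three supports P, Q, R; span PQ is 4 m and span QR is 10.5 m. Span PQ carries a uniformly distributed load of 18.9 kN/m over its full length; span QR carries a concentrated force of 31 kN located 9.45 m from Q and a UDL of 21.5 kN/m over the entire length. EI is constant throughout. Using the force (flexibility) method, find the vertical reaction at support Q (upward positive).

R_Q = 235.5 kN

Take M_Q as the redundant. Released structure: two simple spans PQ and QR with a hinge at Q.
Discontinuity in slope at Q on the released structure — sum the simple-span end rotations:
  span PQ: UDL 18.9: wL³/(24EI) = 50.4/EI
  span QR: point load 31 at a = 9.45: Pab(L + b)/(6LEI) = 56.39/EI
  span QR: UDL 21.5: wL³/(24EI) = 1037/EI
  relative rotation θ_0 = (50.4 + 1093)/EI = 1144/EI
A unit hogging moment at Q produces rotation L₁/(3EI) + L₂/(3EI) = 4.833/EI.
Slope continuity at Q: θ_0 = M_Q·4.833/EI, so M_Q = 1144/4.833 = 236.7 kN·m (hogging).
Span PQ, ΣM about P with M_Q applied at Q: R_Q^{PQ}·4 = 151.2 + 236.7, so R_Q^{PQ} = 96.96 kN and R_P = 75.6 − 96.96 = -21.36 kN.
Span QR, ΣM about R: R_Q^{QR}·10.5 = 1218 + 236.7, so R_Q^{QR} = 138.5 kN and R_R = 256.8 − 138.5 = 118.2 kN.
R_Q = 96.96 + 138.5 = 235.5 kN.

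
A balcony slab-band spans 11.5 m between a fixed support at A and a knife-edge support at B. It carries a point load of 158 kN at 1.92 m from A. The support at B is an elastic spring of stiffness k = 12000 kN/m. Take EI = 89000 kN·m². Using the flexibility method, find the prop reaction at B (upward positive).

Take the reaction at B as the redundant and release it; the primary structure is a cantilever fixed at A.
Deflection at B on the released cantilever, summing each load's contribution:
  point load 158 at a = 1.92: Pa²(3L − a)/(6EI) = 3163/EI
Flexibility coefficient — unit upward force at B: δ_{BB} = L³/(3EI) = 507/EI.
With EI = 89000 kN·m²: δ_0 = 0.035536 m and δ_{BB} = 0.005696 m/kN.
Compatibility — the spring shortens by R_B/k under the reaction it provides: δ_0 − R_B·δ_{BB} = R_B/k. With 1/k = 0.000083 m/kN, R_B = δ_0 / (δ_{BB} + 1/k) = 0.035536 / (0.005696 + 0.000083) = 6.149 kN.

R_B = 6.149 kN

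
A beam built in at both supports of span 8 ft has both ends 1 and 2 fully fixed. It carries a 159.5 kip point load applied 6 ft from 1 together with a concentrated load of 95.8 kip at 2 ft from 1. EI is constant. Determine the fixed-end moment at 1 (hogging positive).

Take the two fixed-end moments M_1, M_2 as redundants; the released structure is the simple span 12.
End rotations of the released simple span under the applied load (×1/EI):
  at 1: point load 159.5 at a = 6: Pab(L + b)/(6LEI) = 398.8/EI
  at 2: point load 159.5 at a = 6: Pab(L + a)/(6LEI) = 558.2/EI
  at 1: point load 95.8 at a = 2: Pab(L + b)/(6LEI) = 335.3/EI
  at 2: point load 95.8 at a = 2: Pab(L + a)/(6LEI) = 239.5/EI
  θ_10 = 734/EI,  θ_20 = 797.8/EI
Flexibility coefficients: a unit moment at one end gives L/(3EI) there and L/(6EI) at the far end, so f₁₁ = f₂₂ = 2.667/EI and f₁₂ = f₂₁ = 1.333/EI.
Compatibility — zero rotation at each built-in end:
  2.667 M_1 + 1.333 M_2 = 734
  1.333 M_1 + 2.667 M_2 = 797.8
Solving the pair gives M_1 = 167.6 kip·ft and M_2 = 215.4 kip·ft (hogging).

M_1 = 167.6 kip·ft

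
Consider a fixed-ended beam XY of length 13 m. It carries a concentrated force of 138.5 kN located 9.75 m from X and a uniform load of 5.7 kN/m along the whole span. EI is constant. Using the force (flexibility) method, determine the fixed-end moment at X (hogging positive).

Take the two fixed-end moments M_X, M_Y as redundants; the released structure is the simple span XY.
On the primary (simply-supported) span, the end slopes from the loading are:
  at X: point load 138.5 at a = 9.75: Pab(L + b)/(6LEI) = 914.3/EI
  at Y: point load 138.5 at a = 9.75: Pab(L + a)/(6LEI) = 1280/EI
  at X: UDL 5.7: wL³/(24EI) = 521.8/EI
  at Y: UDL 5.7: wL³/(24EI) = 521.8/EI
  θ_X0 = 1436/EI,  θ_Y0 = 1802/EI
Flexibility coefficients: a unit moment at one end gives L/(3EI) there and L/(6EI) at the far end, so f₁₁ = f₂₂ = 4.333/EI and f₁₂ = f₂₁ = 2.167/EI.
Compatibility — zero rotation at each built-in end:
  4.333 M_X + 2.167 M_Y = 1436
  2.167 M_X + 4.333 M_Y = 1802
Solving the pair gives M_X = 164.7 kN·m and M_Y = 333.5 kN·m (hogging).

M_X = 164.7 kN·m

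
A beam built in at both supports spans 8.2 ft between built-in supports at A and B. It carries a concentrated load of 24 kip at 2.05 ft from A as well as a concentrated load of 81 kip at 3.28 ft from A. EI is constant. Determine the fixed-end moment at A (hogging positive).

M_A = 123.3 kip·ft

Release both end moments; the primary structure is a simply-supported span AB with redundants M_A and M_B.
On the primary (simply-supported) span, the end slopes from the loading are:
  at A: point load 24 at a = 2.05: Pab(L + b)/(6LEI) = 88.25/EI
  at B: point load 24 at a = 2.05: Pab(L + a)/(6LEI) = 63.04/EI
  at A: point load 81 at a = 3.28: Pab(L + b)/(6LEI) = 348.6/EI
  at B: point load 81 at a = 3.28: Pab(L + a)/(6LEI) = 305/EI
  θ_A0 = 436.8/EI,  θ_B0 = 368/EI
Flexibility coefficients: a unit moment at one end gives L/(3EI) there and L/(6EI) at the far end, so f₁₁ = f₂₂ = 2.733/EI and f₁₂ = f₂₁ = 1.367/EI.
Compatibility — zero rotation at each built-in end:
  2.733 M_A + 1.367 M_B = 436.8
  1.367 M_A + 2.733 M_B = 368
Solving the pair gives M_A = 123.3 kip·ft and M_B = 72.99 kip·ft (hogging).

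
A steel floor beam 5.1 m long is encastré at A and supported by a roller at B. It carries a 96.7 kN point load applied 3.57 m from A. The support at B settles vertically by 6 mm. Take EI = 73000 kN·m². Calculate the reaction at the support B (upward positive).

R_B = 44.58 kN

Release the roller at B. Primary structure: cantilever fixed at A.
Primary-structure tip deflection at B by superposition:
  point load 96.7 at a = 3.57: Pa²(3L − a)/(6EI) = 2409/EI
Flexibility coefficient — unit upward force at B: δ_{BB} = L³/(3EI) = 44.22/EI.
With EI = 73000 kN·m²: δ_0 = 0.033006 m and δ_{BB} = 0.000606 m/kN.
Compatibility — the beam at B must follow the support down by 0.006 m: δ_0 − R_B·δ_{BB} = 0.006, so R_B = (0.033006 − 0.006)/0.000606 = 44.58 kN.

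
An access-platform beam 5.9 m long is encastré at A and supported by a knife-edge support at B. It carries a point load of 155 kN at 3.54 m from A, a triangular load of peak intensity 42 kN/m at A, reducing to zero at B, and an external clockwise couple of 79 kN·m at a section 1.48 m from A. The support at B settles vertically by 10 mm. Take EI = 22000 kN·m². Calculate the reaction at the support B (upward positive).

R_B = 97.34 kN

Release the roller at B. Primary structure: cantilever fixed at A.
Downward deflection at the released point B due to the loads:
  point load 155 at a = 3.54: Pa²(3L − a)/(6EI) = 4584/EI
  triangular load, peak 42 at the fixed end: w₀L⁴/(30EI) = 1696/EI
  clockwise couple 79 at a = 1.48: M₀a(2L − a)/(2EI) = 603.3/EI
  δ_0 = 6884/EI
Flexibility coefficient — unit upward force at B: δ_{BB} = L³/(3EI) = 68.46/EI.
With EI = 22000 kN·m²: δ_0 = 0.3129 m and δ_{BB} = 0.003112 m/kN.
Compatibility — the beam at B must follow the support down by 0.01 m: δ_0 − R_B·δ_{BB} = 0.01, so R_B = (0.3129 − 0.01)/0.003112 = 97.34 kN.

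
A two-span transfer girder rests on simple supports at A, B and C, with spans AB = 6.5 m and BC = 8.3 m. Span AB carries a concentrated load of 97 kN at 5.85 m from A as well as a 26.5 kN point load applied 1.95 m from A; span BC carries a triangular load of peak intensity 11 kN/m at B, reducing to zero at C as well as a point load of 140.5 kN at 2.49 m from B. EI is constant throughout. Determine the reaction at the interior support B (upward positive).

R_B = 273.2 kN

Release continuity at B by inserting a hinge; the redundant is the internal moment M_B. The primary structure is two simply-supported spans AB and BC.
Discontinuity in slope at B on the released structure — sum the simple-span end rotations:
  span AB: point load 97 at a = 5.85: Pab(L + a)/(6LEI) = 116.8/EI
  span AB: point load 26.5 at a = 1.95: Pab(L + a)/(6LEI) = 50.94/EI
  span BC: triangular load, peak 11: w₀L³/(45EI) = 139.8/EI
  span BC: point load 140.5 at a = 2.49: Pab(L + b)/(6LEI) = 575.9/EI
  relative rotation θ_0 = (167.7 + 715.7)/EI = 883.4/EI
A unit hogging moment at B produces rotation L₁/(3EI) + L₂/(3EI) = 4.933/EI.
Slope continuity at B: θ_0 = M_B·4.933/EI, so M_B = 883.4/4.933 = 179.1 kN·m (hogging).
Span AB, ΣM about A with M_B applied at B: R_B^{AB}·6.5 = 619.1 + 179.1, so R_B^{AB} = 122.8 kN and R_A = 123.5 − 122.8 = 0.7006 kN.
Span BC, ΣM about C: R_B^{BC}·8.3 = 1069 + 179.1, so R_B^{BC} = 150.4 kN and R_C = 186.2 − 150.4 = 35.79 kN.
R_B = 122.8 + 150.4 = 273.2 kN.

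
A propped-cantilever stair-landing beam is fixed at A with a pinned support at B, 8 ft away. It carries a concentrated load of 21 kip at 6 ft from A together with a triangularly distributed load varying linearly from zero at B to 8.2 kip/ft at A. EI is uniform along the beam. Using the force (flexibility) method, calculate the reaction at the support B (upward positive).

Take the reaction at B as the redundant and release it; the primary structure is a cantilever fixed at A.
Free-end deflection of the primary structure under the applied loading (downward +):
  point load 21 at a = 6: Pa²(3L − a)/(6EI) = 2268/EI
  triangular load, peak 8.2 at the fixed end: w₀L⁴/(30EI) = 1120/EI
  δ_0 = 3388/EI
Tip deflection under a unit load at B: L³/(3EI) = 170.7/EI.
Compatibility at B: δ_0 − R_B·δ_{BB} = 0, so R_B = 3388/170.7 = 19.85 kip.

R_B = 19.85 kip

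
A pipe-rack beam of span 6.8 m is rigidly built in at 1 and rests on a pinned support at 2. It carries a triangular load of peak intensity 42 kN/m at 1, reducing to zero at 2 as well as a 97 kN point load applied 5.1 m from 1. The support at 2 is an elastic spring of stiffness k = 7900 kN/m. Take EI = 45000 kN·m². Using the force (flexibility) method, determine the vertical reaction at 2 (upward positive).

Remove the prop at 2; the released (primary) structure is a cantilever built in at 1.
Deflection at 2 on the released cantilever, summing each load's contribution:
  triangular load, peak 42 at the fixed end: w₀L⁴/(30EI) = 2993/EI
  point load 97 at a = 5.1: Pa²(3L − a)/(6EI) = 6434/EI
  δ_0 = 9427/EI
Tip deflection under a unit load at 2: L³/(3EI) = 104.8/EI.
With EI = 45000 kN·m²: δ_0 = 0.20949 m and δ_{22} = 0.002329 m/kN.
Compatibility — the spring shortens by R_2/k under the reaction it provides: δ_0 − R_2·δ_{22} = R_2/k. With 1/k = 0.000127 m/kN, R_2 = δ_0 / (δ_{22} + 1/k) = 0.20949 / (0.002329 + 0.000127) = 85.31 kN.

R_2 = 85.31 kN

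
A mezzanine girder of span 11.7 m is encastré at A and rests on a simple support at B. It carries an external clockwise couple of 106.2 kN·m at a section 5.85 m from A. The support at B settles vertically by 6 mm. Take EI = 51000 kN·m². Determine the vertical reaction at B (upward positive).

Release the roller at B. Primary structure: cantilever fixed at A.
Downward deflection at the released point B due to the loads:
  clockwise couple 106.2 at a = 5.85: M₀a(2L − a)/(2EI) = 5452/EI
Flexibility coefficient — unit upward force at B: δ_{BB} = L³/(3EI) = 533.9/EI.
With EI = 51000 kN·m²: δ_0 = 0.10689 m and δ_{BB} = 0.010468 m/kN.
Compatibility — the beam at B must follow the support down by 0.006 m: δ_0 − R_B·δ_{BB} = 0.006, so R_B = (0.10689 − 0.006)/0.010468 = 9.638 kN.

R_B = 9.638 kN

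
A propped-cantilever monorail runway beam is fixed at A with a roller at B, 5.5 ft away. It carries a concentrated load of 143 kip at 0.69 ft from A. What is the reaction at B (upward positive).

R_B = 3.235 kip

Take the reaction at B as the redundant and release it; the primary structure is a cantilever fixed at A.
Free-end deflection of the primary structure under the applied loading (downward +):
  point load 143 at a = 0.69: Pa²(3L − a)/(6EI) = 179.4/EI
Flexibility coefficient — unit upward force at B: δ_{BB} = L³/(3EI) = 55.46/EI.
The prop prevents deflection at B: R_B = δ_0/δ_{BB} = 179.4/55.46 = 3.235 kip.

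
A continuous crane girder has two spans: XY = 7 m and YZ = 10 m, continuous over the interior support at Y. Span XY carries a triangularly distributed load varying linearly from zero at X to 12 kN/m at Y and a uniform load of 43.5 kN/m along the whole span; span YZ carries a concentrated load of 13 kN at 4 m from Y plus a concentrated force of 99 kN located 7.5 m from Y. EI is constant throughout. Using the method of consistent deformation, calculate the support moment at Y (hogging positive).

M_Y = 208.8 kN·m

Insert a hinge at Y; M_Y is the redundant, and each span becomes simply supported.
End slopes at the hinge Y, treating each span as simply supported:
  span XY: triangular load, peak 12: w₀L³/(45EI) = 91.47/EI
  span XY: UDL 43.5: wL³/(24EI) = 621.7/EI
  span YZ: point load 13 at a = 4: Pab(L + b)/(6LEI) = 83.2/EI
  span YZ: point load 99 at a = 7.5: Pab(L + b)/(6LEI) = 386.7/EI
  relative rotation θ_0 = (713.2 + 469.9)/EI = 1183/EI
A unit hogging moment at Y produces rotation L₁/(3EI) + L₂/(3EI) = 5.667/EI.
Compatibility: M_Y·(L₁+L₂)/(3EI) = θ_0, giving M_Y = 208.8 kN·m (hogging).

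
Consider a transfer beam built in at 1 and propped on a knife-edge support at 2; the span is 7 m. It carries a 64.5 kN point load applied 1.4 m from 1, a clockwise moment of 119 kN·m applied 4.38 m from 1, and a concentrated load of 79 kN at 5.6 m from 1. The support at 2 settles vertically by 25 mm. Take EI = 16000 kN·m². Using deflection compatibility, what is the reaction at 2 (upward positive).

Choose R_2 as the redundant. The primary structure is the cantilever fixed at 1.
Free-end deflection of the primary structure under the applied loading (downward +):
  point load 64.5 at a = 1.4: Pa²(3L − a)/(6EI) = 413/EI
  clockwise couple 119 at a = 4.38: M₀a(2L − a)/(2EI) = 2507/EI
  point load 79 at a = 5.6: Pa²(3L − a)/(6EI) = 6359/EI
  δ_0 = 9279/EI
Flexibility coefficient — unit upward force at 2: δ_{22} = L³/(3EI) = 114.3/EI.
With EI = 16000 kN·m²: δ_0 = 0.57993 m and δ_{22} = 0.007146 m/kN.
Compatibility — the beam at 2 must follow the support down by 0.025 m: δ_0 − R_2·δ_{22} = 0.025, so R_2 = (0.57993 − 0.025)/0.007146 = 77.66 kN.

R_2 = 77.66 kN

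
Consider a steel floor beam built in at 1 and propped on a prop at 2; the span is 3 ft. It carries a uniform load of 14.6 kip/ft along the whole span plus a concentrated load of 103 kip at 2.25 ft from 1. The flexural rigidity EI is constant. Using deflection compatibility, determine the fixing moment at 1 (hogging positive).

M_1 = 52.64 kip·ft

Choose R_2 as the redundant. The primary structure is the cantilever fixed at 1.
Deflection at 2 on the released cantilever, summing each load's contribution:
  UDL 14.6: wL⁴/(8EI) = 147.8/EI
  point load 103 at a = 2.25: Pa²(3L − a)/(6EI) = 586.6/EI
  δ_0 = 734.4/EI
Flexibility coefficient — unit upward force at 2: δ_{22} = L³/(3EI) = 9/EI.
The prop prevents deflection at 2: R_2 = δ_0/δ_{22} = 734.4/9 = 81.6 kip.
Moment equilibrium about 1: M_1 = Σ(load moments about 1) − R_2·L = 297.4 − 81.6×3 = 52.64 kip·ft.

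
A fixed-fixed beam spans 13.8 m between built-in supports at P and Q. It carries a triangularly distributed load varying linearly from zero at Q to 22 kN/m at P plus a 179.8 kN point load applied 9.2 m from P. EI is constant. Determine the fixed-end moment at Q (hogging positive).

Release both end moments; the primary structure is a simply-supported span PQ with redundants M_P and M_Q.
Simple-span end rotations at P and Q under the given loads:
  at P: triangular load, peak 22: w₀L³/(45EI) = 1285/EI
  at Q: triangular load, peak 22: 7w₀L³/(360EI) = 1124/EI
  at P: point load 179.8 at a = 9.2: Pab(L + b)/(6LEI) = 1691/EI
  at Q: point load 179.8 at a = 9.2: Pab(L + a)/(6LEI) = 2114/EI
  θ_P0 = 2976/EI,  θ_Q0 = 3238/EI
Flexibility coefficients: a unit moment at one end gives L/(3EI) there and L/(6EI) at the far end, so f₁₁ = f₂₂ = 4.6/EI and f₁₂ = f₂₁ = 2.3/EI.
Compatibility — zero rotation at each built-in end:
  4.6 M_P + 2.3 M_Q = 2976
  2.3 M_P + 4.6 M_Q = 3238
Solving the pair gives M_P = 393.3 kN·m and M_Q = 507.2 kN·m (hogging).

M_Q = 507.2 kN·m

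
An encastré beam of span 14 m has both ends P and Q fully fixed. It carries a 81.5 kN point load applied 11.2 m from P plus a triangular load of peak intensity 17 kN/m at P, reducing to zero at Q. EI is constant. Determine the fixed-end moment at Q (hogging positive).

Take the two fixed-end moments M_P, M_Q as redundants; the released structure is the simple span PQ.
End rotations of the released simple span under the applied load (×1/EI):
  at P: point load 81.5 at a = 11.2: Pab(L + b)/(6LEI) = 511.2/EI
  at Q: point load 81.5 at a = 11.2: Pab(L + a)/(6LEI) = 766.8/EI
  at P: triangular load, peak 17: w₀L³/(45EI) = 1037/EI
  at Q: triangular load, peak 17: 7w₀L³/(360EI) = 907/EI
  θ_P0 = 1548/EI,  θ_Q0 = 1674/EI
Flexibility coefficients: a unit moment at one end gives L/(3EI) there and L/(6EI) at the far end, so f₁₁ = f₂₂ = 4.667/EI and f₁₂ = f₂₁ = 2.333/EI.
Compatibility — zero rotation at each built-in end:
  4.667 M_P + 2.333 M_Q = 1548
  2.333 M_P + 4.667 M_Q = 1674
Solving the pair gives M_P = 203.1 kN·m and M_Q = 257.1 kN·m (hogging).

M_Q = 257.1 kN·m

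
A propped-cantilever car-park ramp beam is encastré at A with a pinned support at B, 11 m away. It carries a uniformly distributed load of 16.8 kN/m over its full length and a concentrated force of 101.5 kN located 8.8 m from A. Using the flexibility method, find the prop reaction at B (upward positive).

R_B = 140.8 kN

Choose R_B as the redundant. The primary structure is the cantilever fixed at A.
Free-end deflection of the primary structure under the applied loading (downward +):
  UDL 16.8: wL⁴/(8EI) = 30746/EI
  point load 101.5 at a = 8.8: Pa²(3L − a)/(6EI) = 31703/EI
  δ_0 = 62449/EI
Flexibility coefficient — unit upward force at B: δ_{BB} = L³/(3EI) = 443.7/EI.
The prop prevents deflection at B: R_B = δ_0/δ_{BB} = 62449/443.7 = 140.8 kN.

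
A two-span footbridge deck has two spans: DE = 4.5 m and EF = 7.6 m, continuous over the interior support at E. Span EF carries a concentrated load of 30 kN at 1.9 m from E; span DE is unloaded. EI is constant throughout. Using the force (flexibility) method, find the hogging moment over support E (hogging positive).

M_E = 23.49 kN·m

Take M_E as the redundant. Released structure: two simple spans DE and EF with a hinge at E.
Rotations at E on the released spans (each span's end-slope, ×1/EI):
  span EF: point load 30 at a = 1.9: Pab(L + b)/(6LEI) = 94.76/EI
  relative rotation θ_0 = (0 + 94.76)/EI = 94.76/EI
A unit hogging moment at E produces rotation L₁/(3EI) + L₂/(3EI) = 4.033/EI.
Compatibility: M_E·(L₁+L₂)/(3EI) = θ_0, giving M_E = 23.49 kN·m (hogging).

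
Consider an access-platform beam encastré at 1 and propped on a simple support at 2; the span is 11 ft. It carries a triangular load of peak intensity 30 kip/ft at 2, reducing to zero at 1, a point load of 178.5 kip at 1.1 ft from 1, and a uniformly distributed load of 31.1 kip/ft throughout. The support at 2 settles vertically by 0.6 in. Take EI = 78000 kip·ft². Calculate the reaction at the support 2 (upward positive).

Remove the prop at 2; the released (primary) structure is a cantilever built in at 1.
Free-end deflection of the primary structure under the applied loading (downward +):
  triangular load, peak 30 at the free end: 11w₀L⁴/(120EI) = 40263/EI
  point load 178.5 at a = 1.1: Pa²(3L − a)/(6EI) = 1148/EI
  UDL 31.1: wL⁴/(8EI) = 56917/EI
  δ_0 = 98328/EI
Tip deflection under a unit load at 2: L³/(3EI) = 443.7/EI.
With EI = 78000 kip·ft²: δ_0 = 1.2606 ft and δ_{22} = 0.005688 ft/kip.
Compatibility — the beam at 2 must follow the support down by 0.05 ft: δ_0 − R_2·δ_{22} = 0.05, so R_2 = (1.2606 − 0.05)/0.005688 = 212.8 kip.

R_2 = 212.8 kip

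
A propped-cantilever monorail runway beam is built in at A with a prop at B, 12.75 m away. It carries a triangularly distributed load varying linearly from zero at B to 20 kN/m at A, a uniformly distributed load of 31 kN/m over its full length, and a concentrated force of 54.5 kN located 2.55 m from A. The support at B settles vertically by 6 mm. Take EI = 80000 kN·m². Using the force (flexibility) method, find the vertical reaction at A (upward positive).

R_A = 401.2 kN

Take the reaction at B as the redundant and release it; the primary structure is a cantilever fixed at A.
Primary-structure tip deflection at B by superposition:
  triangular load, peak 20 at the fixed end: w₀L⁴/(30EI) = 17618/EI
  UDL 31: wL⁴/(8EI) = 102403/EI
  point load 54.5 at a = 2.55: Pa²(3L − a)/(6EI) = 2109/EI
  δ_0 = 122129/EI
Tip deflection under a unit load at B: L³/(3EI) = 690.9/EI.
With EI = 80000 kN·m²: δ_0 = 1.5266 m and δ_{BB} = 0.008636 m/kN.
Compatibility — the beam at B must follow the support down by 0.006 m: δ_0 − R_B·δ_{BB} = 0.006, so R_B = (1.5266 − 0.006)/0.008636 = 176.1 kN.
Vertical equilibrium: R_A = ΣP − R_B = 577.2 − 176.1 = 401.2 kN.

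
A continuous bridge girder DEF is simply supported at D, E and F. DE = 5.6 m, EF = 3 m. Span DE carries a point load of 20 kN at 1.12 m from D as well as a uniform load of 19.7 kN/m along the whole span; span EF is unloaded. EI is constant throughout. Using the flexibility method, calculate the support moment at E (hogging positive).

M_E = 57.29 kN·m

Take M_E as the redundant. Released structure: two simple spans DE and EF with a hinge at E.
Discontinuity in slope at E on the released structure — sum the simple-span end rotations:
  span DE: point load 20 at a = 1.12: Pab(L + a)/(6LEI) = 20.07/EI
  span DE: UDL 19.7: wL³/(24EI) = 144.2/EI
  relative rotation θ_0 = (164.2 + 0)/EI = 164.2/EI
A unit hogging moment at E produces rotation L₁/(3EI) + L₂/(3EI) = 2.867/EI.
Compatibility: M_E·(L₁+L₂)/(3EI) = θ_0, giving M_E = 57.29 kN·m (hogging).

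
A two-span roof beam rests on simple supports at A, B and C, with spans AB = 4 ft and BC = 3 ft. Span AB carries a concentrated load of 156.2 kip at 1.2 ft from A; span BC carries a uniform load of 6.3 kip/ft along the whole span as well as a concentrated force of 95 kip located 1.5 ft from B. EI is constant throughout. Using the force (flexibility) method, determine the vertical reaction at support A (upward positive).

Release continuity at B by inserting a hinge; the redundant is the internal moment M_B. The primary structure is two simply-supported spans AB and BC.
Rotations at B on the released spans (each span's end-slope, ×1/EI):
  span AB: point load 156.2 at a = 1.2: Pab(L + a)/(6LEI) = 113.7/EI
  span BC: UDL 6.3: wL³/(24EI) = 7.088/EI
  span BC: point load 95 at a = 1.5: Pab(L + b)/(6LEI) = 53.44/EI
  relative rotation θ_0 = (113.7 + 60.52)/EI = 174.2/EI
A unit hogging moment at B produces rotation L₁/(3EI) + L₂/(3EI) = 2.333/EI.
Compatibility: M_B·(L₁+L₂)/(3EI) = θ_0, giving M_B = 74.67 kip·ft (hogging).
Span AB, ΣM about A with M_B applied at B: R_B^{AB}·4 = 187.4 + 74.67, so R_B^{AB} = 65.53 kip and R_A = 156.2 − 65.53 = 90.67 kip.

R_A = 90.67 kip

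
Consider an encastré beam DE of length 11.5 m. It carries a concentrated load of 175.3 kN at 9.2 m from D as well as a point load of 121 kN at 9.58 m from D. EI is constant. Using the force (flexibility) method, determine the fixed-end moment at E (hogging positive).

Release both end moments; the primary structure is a simply-supported span DE with redundants M_D and M_E.
On the primary (simply-supported) span, the end slopes from the loading are:
  at D: point load 175.3 at a = 9.2: Pab(L + b)/(6LEI) = 741.9/EI
  at E: point load 175.3 at a = 9.2: Pab(L + a)/(6LEI) = 1113/EI
  at D: point load 121 at a = 9.58: Pab(L + b)/(6LEI) = 432.9/EI
  at E: point load 121 at a = 9.58: Pab(L + a)/(6LEI) = 679.9/EI
  θ_D0 = 1175/EI,  θ_E0 = 1793/EI
Flexibility coefficients: a unit moment at one end gives L/(3EI) there and L/(6EI) at the far end, so f₁₁ = f₂₂ = 3.833/EI and f₁₂ = f₂₁ = 1.917/EI.
Compatibility — zero rotation at each built-in end:
  3.833 M_D + 1.917 M_E = 1175
  1.917 M_D + 3.833 M_E = 1793
Solving the pair gives M_D = 96.82 kN·m and M_E = 419.3 kN·m (hogging).

M_E = 419.3 kN·m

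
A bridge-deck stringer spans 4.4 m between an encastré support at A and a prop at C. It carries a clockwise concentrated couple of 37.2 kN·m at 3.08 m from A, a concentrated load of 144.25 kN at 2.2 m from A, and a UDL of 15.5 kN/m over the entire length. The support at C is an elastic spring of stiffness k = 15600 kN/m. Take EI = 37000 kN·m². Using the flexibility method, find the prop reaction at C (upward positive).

R_C = 75.86 kN

Choose R_C as the redundant. The primary structure is the cantilever fixed at A.
Downward deflection at the released point C due to the loads:
  clockwise couple 37.2 at a = 3.08: M₀a(2L − a)/(2EI) = 327.7/EI
  point load 144.25 at a = 2.2: Pa²(3L − a)/(6EI) = 1280/EI
  UDL 15.5: wL⁴/(8EI) = 726.2/EI
  δ_0 = 2334/EI
Tip deflection under a unit load at C: L³/(3EI) = 28.39/EI.
With EI = 37000 kN·m²: δ_0 = 0.063077 m and δ_{CC} = 0.000767 m/kN.
Compatibility — the spring shortens by R_C/k under the reaction it provides: δ_0 − R_C·δ_{CC} = R_C/k. With 1/k = 0.000064 m/kN, R_C = δ_0 / (δ_{CC} + 1/k) = 0.063077 / (0.000767 + 0.000064) = 75.86 kN.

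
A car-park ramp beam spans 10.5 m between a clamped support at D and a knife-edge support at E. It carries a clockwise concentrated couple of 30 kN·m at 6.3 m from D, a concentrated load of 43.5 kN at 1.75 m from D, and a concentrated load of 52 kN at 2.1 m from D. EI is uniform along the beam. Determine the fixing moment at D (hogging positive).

M_D = 129 kN·m

Choose R_E as the redundant. The primary structure is the cantilever fixed at D.
Deflection at E on the released cantilever, summing each load's contribution:
  clockwise couple 30 at a = 6.3: M₀a(2L − a)/(2EI) = 1389/EI
  point load 43.5 at a = 1.75: Pa²(3L − a)/(6EI) = 660.5/EI
  point load 52 at a = 2.1: Pa²(3L − a)/(6EI) = 1124/EI
  δ_0 = 3173/EI
Flexibility coefficient — unit upward force at E: δ_{EE} = L³/(3EI) = 385.9/EI.
The prop prevents deflection at E: R_E = δ_0/δ_{EE} = 3173/385.9 = 8.224 kN.
Moment equilibrium about D: M_D = Σ(load moments about D) − R_E·L = 215.3 − 8.224×10.5 = 129 kN·m.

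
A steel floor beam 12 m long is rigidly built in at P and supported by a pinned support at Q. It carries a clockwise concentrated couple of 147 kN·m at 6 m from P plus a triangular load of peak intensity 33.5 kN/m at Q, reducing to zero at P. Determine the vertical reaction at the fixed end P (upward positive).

R_P = 76.67 kN

Release the roller at Q. Primary structure: cantilever fixed at P.
Primary-structure tip deflection at Q by superposition:
  clockwise couple 147 at a = 6: M₀a(2L − a)/(2EI) = 7938/EI
  triangular load, peak 33.5 at the free end: 11w₀L⁴/(120EI) = 63677/EI
  δ_0 = 71615/EI
Tip deflection under a unit load at Q: L³/(3EI) = 576/EI.
The prop prevents deflection at Q: R_Q = δ_0/δ_{QQ} = 71615/576 = 124.3 kN.
Vertical equilibrium: R_P = ΣP − R_Q = 201 − 124.3 = 76.67 kN.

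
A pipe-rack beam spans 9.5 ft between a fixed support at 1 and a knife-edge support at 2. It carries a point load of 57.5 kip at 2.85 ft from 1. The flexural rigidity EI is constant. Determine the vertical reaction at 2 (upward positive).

Choose R_2 as the redundant. The primary structure is the cantilever fixed at 1.
Primary-structure tip deflection at 2 by superposition:
  point load 57.5 at a = 2.85: Pa²(3L − a)/(6EI) = 1997/EI
Tip deflection under a unit load at 2: L³/(3EI) = 285.8/EI.
The prop prevents deflection at 2: R_2 = δ_0/δ_{22} = 1997/285.8 = 6.986 kip.

R_2 = 6.986 kip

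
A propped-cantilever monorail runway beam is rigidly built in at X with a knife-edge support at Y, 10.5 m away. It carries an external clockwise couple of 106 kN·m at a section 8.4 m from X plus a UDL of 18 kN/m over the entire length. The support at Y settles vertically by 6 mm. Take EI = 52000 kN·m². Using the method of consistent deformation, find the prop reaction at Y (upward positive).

R_Y = 84.6 kN

Release the roller at Y. Primary structure: cantilever fixed at X.
Downward deflection at the released point Y due to the loads:
  clockwise couple 106 at a = 8.4: M₀a(2L − a)/(2EI) = 5610/EI
  UDL 18: wL⁴/(8EI) = 27349/EI
  δ_0 = 32958/EI
Tip deflection under a unit load at Y: L³/(3EI) = 385.9/EI.
With EI = 52000 kN·m²: δ_0 = 0.63382 m and δ_{YY} = 0.007421 m/kN.
Compatibility — the beam at Y must follow the support down by 0.006 m: δ_0 − R_Y·δ_{YY} = 0.006, so R_Y = (0.63382 − 0.006)/0.007421 = 84.6 kN.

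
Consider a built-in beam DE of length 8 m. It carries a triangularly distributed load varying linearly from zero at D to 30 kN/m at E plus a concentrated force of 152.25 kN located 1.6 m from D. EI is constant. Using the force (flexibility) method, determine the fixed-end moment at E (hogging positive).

Release both end moments; the primary structure is a simply-supported span DE with redundants M_D and M_E.
End rotations of the released simple span under the applied load (×1/EI):
  at D: triangular load, peak 30: 7w₀L³/(360EI) = 298.7/EI
  at E: triangular load, peak 30: w₀L³/(45EI) = 341.3/EI
  at D: point load 152.25 at a = 1.6: Pab(L + b)/(6LEI) = 467.7/EI
  at E: point load 152.25 at a = 1.6: Pab(L + a)/(6LEI) = 311.8/EI
  θ_D0 = 766.4/EI,  θ_E0 = 653.1/EI
Flexibility coefficients: a unit moment at one end gives L/(3EI) there and L/(6EI) at the far end, so f₁₁ = f₂₂ = 2.667/EI and f₁₂ = f₂₁ = 1.333/EI.
Compatibility — zero rotation at each built-in end:
  2.667 M_D + 1.333 M_E = 766.4
  1.333 M_D + 2.667 M_E = 653.1
Solving the pair gives M_D = 219.9 kN·m and M_E = 135 kN·m (hogging).

M_E = 135 kN·m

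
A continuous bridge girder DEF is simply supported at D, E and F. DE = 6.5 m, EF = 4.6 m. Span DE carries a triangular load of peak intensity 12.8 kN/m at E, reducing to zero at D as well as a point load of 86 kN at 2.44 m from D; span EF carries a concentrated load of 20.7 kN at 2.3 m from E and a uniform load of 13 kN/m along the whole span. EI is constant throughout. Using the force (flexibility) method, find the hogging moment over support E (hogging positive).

Insert a hinge at E; M_E is the redundant, and each span becomes simply supported.
End slopes at the hinge E, treating each span as simply supported:
  span DE: triangular load, peak 12.8: w₀L³/(45EI) = 78.12/EI
  span DE: point load 86 at a = 2.44: Pab(L + a)/(6LEI) = 195.3/EI
  span EF: point load 20.7 at a = 2.3: Pab(L + b)/(6LEI) = 27.38/EI
  span EF: UDL 13: wL³/(24EI) = 52.72/EI
  relative rotation θ_0 = (273.4 + 80.1)/EI = 353.5/EI
A unit hogging moment at E produces rotation L₁/(3EI) + L₂/(3EI) = 3.7/EI.
Compatibility: M_E·(L₁+L₂)/(3EI) = θ_0, giving M_E = 95.54 kN·m (hogging).

M_E = 95.54 kN·m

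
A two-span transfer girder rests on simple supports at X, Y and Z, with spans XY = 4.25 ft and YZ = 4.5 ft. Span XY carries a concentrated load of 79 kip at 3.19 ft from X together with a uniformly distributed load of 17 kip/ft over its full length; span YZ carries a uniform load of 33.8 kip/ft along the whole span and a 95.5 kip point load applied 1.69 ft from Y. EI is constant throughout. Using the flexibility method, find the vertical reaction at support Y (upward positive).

Take M_Y as the redundant. Released structure: two simple spans XY and YZ with a hinge at Y.
Discontinuity in slope at Y on the released structure — sum the simple-span end rotations:
  span XY: point load 79 at a = 3.19: Pab(L + a)/(6LEI) = 77.94/EI
  span XY: UDL 17: wL³/(24EI) = 54.38/EI
  span YZ: UDL 33.8: wL³/(24EI) = 128.3/EI
  span YZ: point load 95.5 at a = 1.69: Pab(L + b)/(6LEI) = 122.8/EI
  relative rotation θ_0 = (132.3 + 251.1)/EI = 383.4/EI
A unit hogging moment at Y produces rotation L₁/(3EI) + L₂/(3EI) = 2.917/EI.
Compatibility: M_Y·(L₁+L₂)/(3EI) = θ_0, giving M_Y = 131.5 kip·ft (hogging).
Span XY, ΣM about X with M_Y applied at Y: R_Y^{XY}·4.25 = 405.5 + 131.5, so R_Y^{XY} = 126.4 kip and R_X = 151.2 − 126.4 = 24.9 kip.
Span YZ, ΣM about Z: R_Y^{YZ}·4.5 = 610.6 + 131.5, so R_Y^{YZ} = 164.9 kip and R_Z = 247.6 − 164.9 = 82.7 kip.
R_Y = 126.4 + 164.9 = 291.3 kip.

R_Y = 291.3 kip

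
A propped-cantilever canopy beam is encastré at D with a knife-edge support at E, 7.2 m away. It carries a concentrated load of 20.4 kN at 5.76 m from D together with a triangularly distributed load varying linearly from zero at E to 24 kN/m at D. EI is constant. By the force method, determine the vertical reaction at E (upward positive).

R_E = 31.64 kN

Release the roller at E. Primary structure: cantilever fixed at D.
Primary-structure tip deflection at E by superposition:
  point load 20.4 at a = 5.76: Pa²(3L − a)/(6EI) = 1787/EI
  triangular load, peak 24 at the fixed end: w₀L⁴/(30EI) = 2150/EI
  δ_0 = 3937/EI
Tip deflection under a unit load at E: L³/(3EI) = 124.4/EI.
The prop prevents deflection at E: R_E = δ_0/δ_{EE} = 3937/124.4 = 31.64 kN.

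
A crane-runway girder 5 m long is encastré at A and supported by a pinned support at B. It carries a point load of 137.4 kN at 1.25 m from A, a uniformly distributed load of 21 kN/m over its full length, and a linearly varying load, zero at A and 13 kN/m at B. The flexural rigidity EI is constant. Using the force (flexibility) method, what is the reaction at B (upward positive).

R_B = 69.06 kN

Release the roller at B. Primary structure: cantilever fixed at A.
Deflection at B on the released cantilever, summing each load's contribution:
  point load 137.4 at a = 1.25: Pa²(3L − a)/(6EI) = 492/EI
  UDL 21: wL⁴/(8EI) = 1641/EI
  triangular load, peak 13 at the free end: 11w₀L⁴/(120EI) = 744.8/EI
  δ_0 = 2877/EI
Tip deflection under a unit load at B: L³/(3EI) = 41.67/EI.
The prop prevents deflection at B: R_B = δ_0/δ_{BB} = 2877/41.67 = 69.06 kN.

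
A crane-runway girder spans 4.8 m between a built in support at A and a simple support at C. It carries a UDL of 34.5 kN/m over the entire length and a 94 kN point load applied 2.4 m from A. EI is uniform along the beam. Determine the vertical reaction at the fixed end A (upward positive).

Choose R_C as the redundant. The primary structure is the cantilever fixed at A.
Free-end deflection of the primary structure under the applied loading (downward +):
  UDL 34.5: wL⁴/(8EI) = 2289/EI
  point load 94 at a = 2.4: Pa²(3L − a)/(6EI) = 1083/EI
  δ_0 = 3372/EI
Tip deflection under a unit load at C: L³/(3EI) = 36.86/EI.
The prop prevents deflection at C: R_C = δ_0/δ_{CC} = 3372/36.86 = 91.47 kN.
Vertical equilibrium: R_A = ΣP − R_C = 259.6 − 91.47 = 168.1 kN.

R_A = 168.1 kN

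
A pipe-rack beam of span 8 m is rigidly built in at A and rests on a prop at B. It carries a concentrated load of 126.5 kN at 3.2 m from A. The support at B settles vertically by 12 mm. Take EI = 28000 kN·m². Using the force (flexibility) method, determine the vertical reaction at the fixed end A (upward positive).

R_A = 102.2 kN

Choose R_B as the redundant. The primary structure is the cantilever fixed at A.
Free-end deflection of the primary structure under the applied loading (downward +):
  point load 126.5 at a = 3.2: Pa²(3L − a)/(6EI) = 4491/EI
Flexibility coefficient — unit upward force at B: δ_{BB} = L³/(3EI) = 170.7/EI.
With EI = 28000 kN·m²: δ_0 = 0.16038 m and δ_{BB} = 0.006095 m/kN.
Compatibility — the beam at B must follow the support down by 0.012 m: δ_0 − R_B·δ_{BB} = 0.012, so R_B = (0.16038 − 0.012)/0.006095 = 24.34 kN.
Vertical equilibrium: R_A = ΣP − R_B = 126.5 − 24.34 = 102.2 kN.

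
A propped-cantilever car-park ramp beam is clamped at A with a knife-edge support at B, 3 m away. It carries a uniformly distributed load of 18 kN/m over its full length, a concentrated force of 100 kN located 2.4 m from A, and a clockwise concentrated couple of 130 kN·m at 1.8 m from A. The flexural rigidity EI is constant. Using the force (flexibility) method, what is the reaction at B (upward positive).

Release the roller at B. Primary structure: cantilever fixed at A.
Deflection at B on the released cantilever, summing each load's contribution:
  UDL 18: wL⁴/(8EI) = 182.2/EI
  point load 100 at a = 2.4: Pa²(3L − a)/(6EI) = 633.6/EI
  clockwise couple 130 at a = 1.8: M₀a(2L − a)/(2EI) = 491.4/EI
  δ_0 = 1307/EI
Tip deflection under a unit load at B: L³/(3EI) = 9/EI.
The prop prevents deflection at B: R_B = δ_0/δ_{BB} = 1307/9 = 145.2 kN.

R_B = 145.2 kN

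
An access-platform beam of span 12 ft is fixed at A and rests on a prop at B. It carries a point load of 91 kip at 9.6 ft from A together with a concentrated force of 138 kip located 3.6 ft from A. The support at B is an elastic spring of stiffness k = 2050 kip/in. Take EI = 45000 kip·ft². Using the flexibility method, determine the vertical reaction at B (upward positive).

R_B = 80.58 kip

Release the roller at B. Primary structure: cantilever fixed at A.
Free-end deflection of the primary structure under the applied loading (downward +):
  point load 91 at a = 9.6: Pa²(3L − a)/(6EI) = 36901/EI
  point load 138 at a = 3.6: Pa²(3L − a)/(6EI) = 9658/EI
  δ_0 = 46559/EI
Flexibility coefficient — unit upward force at B: δ_{BB} = L³/(3EI) = 576/EI.
With EI = 45000 kip·ft²: δ_0 = 1.0346 ft and δ_{BB} = 0.0128 ft/kip.
Compatibility — the spring shortens by R_B/k under the reaction it provides: δ_0 − R_B·δ_{BB} = R_B/k. With 1/k = 1/(2050×12) ft/kip = 0.000041 ft/kip, R_B = δ_0 / (δ_{BB} + 1/k) = 1.0346 / (0.0128 + 0.000041) = 80.58 kip.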